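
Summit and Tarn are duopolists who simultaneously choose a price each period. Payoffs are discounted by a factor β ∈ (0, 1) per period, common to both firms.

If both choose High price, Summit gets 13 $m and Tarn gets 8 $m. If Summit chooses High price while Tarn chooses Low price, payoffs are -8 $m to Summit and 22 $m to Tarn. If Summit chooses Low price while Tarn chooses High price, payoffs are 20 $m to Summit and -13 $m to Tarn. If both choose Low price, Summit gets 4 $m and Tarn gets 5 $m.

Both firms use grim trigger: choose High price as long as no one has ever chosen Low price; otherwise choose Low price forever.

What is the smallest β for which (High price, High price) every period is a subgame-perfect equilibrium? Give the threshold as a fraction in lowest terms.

14/17

Summit's threshold: (20−13)/(20−4) = 7/16.
Tarn's threshold: (22−8)/(22−5) = 14/17.
7/16 < 14/17, so Tarn binds and β* = 14/17.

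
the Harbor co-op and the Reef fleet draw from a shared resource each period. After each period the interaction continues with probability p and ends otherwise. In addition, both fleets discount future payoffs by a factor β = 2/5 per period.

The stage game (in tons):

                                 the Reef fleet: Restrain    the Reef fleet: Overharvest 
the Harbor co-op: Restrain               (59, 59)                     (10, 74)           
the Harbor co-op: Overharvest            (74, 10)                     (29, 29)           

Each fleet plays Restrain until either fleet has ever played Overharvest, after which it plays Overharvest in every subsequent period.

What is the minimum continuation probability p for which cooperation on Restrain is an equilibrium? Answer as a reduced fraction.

With continuation probability p and discount β, the effective per-period discount factor is βp.
Grim-trigger IC: βp ≥ (74−59)/(74−29) = 1/3.
So p ≥ (1/3)/(2/5) = 5/6.

5/6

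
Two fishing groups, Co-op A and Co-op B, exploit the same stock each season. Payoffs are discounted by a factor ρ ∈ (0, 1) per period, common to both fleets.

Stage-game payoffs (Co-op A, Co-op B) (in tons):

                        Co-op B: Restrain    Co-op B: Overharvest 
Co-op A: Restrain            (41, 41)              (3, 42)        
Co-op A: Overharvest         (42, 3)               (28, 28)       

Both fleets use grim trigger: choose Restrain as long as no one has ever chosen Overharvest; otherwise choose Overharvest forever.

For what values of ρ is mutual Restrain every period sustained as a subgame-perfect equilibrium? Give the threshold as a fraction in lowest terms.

Cooperation forever yields 41 each period: 41/(1−ρ).
Deviating yields 42 once, then 28 forever: 42 + 28ρ/(1−ρ).
No profitable deviation requires 41/(1−ρ) ≥ 42 + 28ρ/(1−ρ).
Multiplying by (1−ρ): 41 ≥ 42(1−ρ) + 28ρ = 42 − 14ρ.
So 14ρ ≥ 1, i.e. ρ ≥ 1/14.

1/14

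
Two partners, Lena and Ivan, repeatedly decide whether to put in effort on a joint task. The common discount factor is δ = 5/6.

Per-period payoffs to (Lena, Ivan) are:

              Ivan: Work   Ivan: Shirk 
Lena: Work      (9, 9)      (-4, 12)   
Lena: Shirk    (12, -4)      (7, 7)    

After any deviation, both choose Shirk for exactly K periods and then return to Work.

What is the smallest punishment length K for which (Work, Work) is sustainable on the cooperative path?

2

IC: δ(1−δ^K)/(1−δ) ≥ (12−9)/(9−7) = 3/2.
With δ = 5/6: need 1 − δ^K ≥ 3/2·(1−5/6)/(5/6), i.e. δ^K ≤ 0.7000.
Since (5/6)^1 = 0.8333 and (5/6)^2 = 0.6944, the smallest such K is 2.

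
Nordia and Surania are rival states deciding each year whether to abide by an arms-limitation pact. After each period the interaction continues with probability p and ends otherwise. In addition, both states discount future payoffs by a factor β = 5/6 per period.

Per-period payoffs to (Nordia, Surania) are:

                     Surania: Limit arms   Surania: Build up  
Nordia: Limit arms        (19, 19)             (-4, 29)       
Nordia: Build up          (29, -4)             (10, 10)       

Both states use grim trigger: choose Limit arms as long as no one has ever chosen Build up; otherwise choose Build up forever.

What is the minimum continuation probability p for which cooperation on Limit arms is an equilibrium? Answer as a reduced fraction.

Expected continuation weight on next period's payoff is β·p = 5/6·p, which plays the role of the discount factor.
Cooperation requires 5/6·p ≥ (29−19)/(29−10) = 10/19, hence p ≥ 12/19.

12/19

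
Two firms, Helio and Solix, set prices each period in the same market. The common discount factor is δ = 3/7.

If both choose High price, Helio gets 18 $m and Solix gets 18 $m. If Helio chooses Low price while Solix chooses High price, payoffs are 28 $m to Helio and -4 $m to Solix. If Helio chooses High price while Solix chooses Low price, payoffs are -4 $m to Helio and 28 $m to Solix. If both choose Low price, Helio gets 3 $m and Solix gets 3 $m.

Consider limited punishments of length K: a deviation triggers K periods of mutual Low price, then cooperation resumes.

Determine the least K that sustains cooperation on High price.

IC: δ(1−δ^K)/(1−δ) ≥ (28−18)/(18−3) = 2/3.
With δ = 3/7: need 1 − δ^K ≥ 2/3·(1−3/7)/(3/7), i.e. δ^K ≤ 0.1111.
Since (3/7)^2 = 0.1837 and (3/7)^3 = 0.0787, the smallest such K is 3.

3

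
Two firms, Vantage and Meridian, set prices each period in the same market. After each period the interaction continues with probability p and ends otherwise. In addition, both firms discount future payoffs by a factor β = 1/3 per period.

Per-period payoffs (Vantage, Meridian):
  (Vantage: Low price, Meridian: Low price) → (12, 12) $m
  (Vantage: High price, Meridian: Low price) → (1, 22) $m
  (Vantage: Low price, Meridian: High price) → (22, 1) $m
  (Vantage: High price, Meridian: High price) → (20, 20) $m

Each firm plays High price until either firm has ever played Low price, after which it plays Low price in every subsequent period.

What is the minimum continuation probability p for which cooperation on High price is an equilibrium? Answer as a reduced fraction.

3/5

Expected continuation weight on next period's payoff is β·p = 1/3·p, which plays the role of the discount factor.
Cooperation requires 1/3·p ≥ (22−20)/(22−12) = 1/5, hence p ≥ 3/5.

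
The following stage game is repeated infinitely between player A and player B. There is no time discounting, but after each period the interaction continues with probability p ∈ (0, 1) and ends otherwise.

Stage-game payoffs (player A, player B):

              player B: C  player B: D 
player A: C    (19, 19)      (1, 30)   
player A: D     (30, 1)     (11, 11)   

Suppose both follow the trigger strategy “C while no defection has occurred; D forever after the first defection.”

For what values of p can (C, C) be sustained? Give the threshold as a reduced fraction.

11/19

With no time discounting, the continuation probability p plays the role of the discount factor.
Grim-trigger IC: 19/(1−p) ≥ 30 + 11p/(1−p) ⇒ p ≥ (30−19)/(30−11) = 11/19.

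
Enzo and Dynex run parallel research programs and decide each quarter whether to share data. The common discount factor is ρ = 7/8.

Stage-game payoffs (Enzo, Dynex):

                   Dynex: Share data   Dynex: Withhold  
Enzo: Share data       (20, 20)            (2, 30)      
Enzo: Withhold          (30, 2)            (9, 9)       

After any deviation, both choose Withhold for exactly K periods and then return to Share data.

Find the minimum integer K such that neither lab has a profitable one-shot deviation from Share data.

No profitable deviation requires (20−9)(ρ+…+ρ^K) ≥ 30−20, i.e. ρ+…+ρ^K ≥ 10/11 ≈ 0.9091.
With ρ = 7/8, the partial sums are K=1: 0.8750, K=2: 1.6406.
K = 2 is the first length at which the sum reaches 0.9091.

2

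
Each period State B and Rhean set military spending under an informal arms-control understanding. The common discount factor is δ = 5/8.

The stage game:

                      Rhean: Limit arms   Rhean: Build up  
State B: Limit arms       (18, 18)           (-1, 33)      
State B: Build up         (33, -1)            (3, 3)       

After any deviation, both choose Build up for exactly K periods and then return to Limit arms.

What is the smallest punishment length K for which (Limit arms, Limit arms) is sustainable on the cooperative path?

2

No profitable deviation requires (18−3)(δ+…+δ^K) ≥ 33−18, i.e. δ+…+δ^K ≥ 1 ≈ 1.0000.
With δ = 5/8, the partial sums are K=1: 0.6250, K=2: 1.0156.
K = 2 is the first length at which the sum reaches 1.0000.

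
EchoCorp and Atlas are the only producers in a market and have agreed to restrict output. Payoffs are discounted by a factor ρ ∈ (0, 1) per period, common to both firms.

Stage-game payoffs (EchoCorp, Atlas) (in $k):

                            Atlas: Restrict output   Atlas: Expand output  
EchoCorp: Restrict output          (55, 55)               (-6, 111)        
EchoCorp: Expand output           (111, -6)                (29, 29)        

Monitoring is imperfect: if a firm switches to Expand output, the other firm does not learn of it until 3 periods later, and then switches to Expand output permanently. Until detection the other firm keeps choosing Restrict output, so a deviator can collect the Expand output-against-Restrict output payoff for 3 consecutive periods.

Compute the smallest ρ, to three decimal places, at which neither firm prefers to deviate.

A deviator earns 111 for 3 periods, then 29 forever; cooperating earns 55 forever. Multiplying the IC by (1−ρ):
55 ≥ 111(1−ρ^3) + 29ρ^3, so 82·ρ^3 ≥ 56 and ρ^3 ≥ 28/41.
ρ ≥ (28/41)^(1/3) ≈ 0.881.

0.881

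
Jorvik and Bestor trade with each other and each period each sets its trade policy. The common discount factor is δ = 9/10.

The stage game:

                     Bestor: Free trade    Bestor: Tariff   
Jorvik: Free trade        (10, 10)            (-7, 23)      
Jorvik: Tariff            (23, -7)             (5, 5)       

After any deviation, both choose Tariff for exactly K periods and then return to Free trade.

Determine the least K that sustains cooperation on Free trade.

No profitable deviation requires (10−5)(δ+…+δ^K) ≥ 23−10, i.e. δ+…+δ^K ≥ 13/5 ≈ 2.6000.
With δ = 9/10, the partial sums are K=1: 0.9000, K=2: 1.7100, K=3: 2.4390, K=4: 3.0951.
K = 4 is the first length at which the sum reaches 2.6000.

4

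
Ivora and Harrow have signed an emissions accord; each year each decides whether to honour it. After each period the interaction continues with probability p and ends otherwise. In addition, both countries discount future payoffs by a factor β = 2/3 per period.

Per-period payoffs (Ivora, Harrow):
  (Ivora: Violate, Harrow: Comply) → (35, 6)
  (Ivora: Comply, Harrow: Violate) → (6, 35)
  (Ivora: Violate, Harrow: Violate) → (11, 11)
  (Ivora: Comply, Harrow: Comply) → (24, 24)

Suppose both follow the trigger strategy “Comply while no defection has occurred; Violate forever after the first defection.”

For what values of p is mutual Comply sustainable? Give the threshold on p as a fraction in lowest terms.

11/16

Expected continuation weight on next period's payoff is β·p = 2/3·p, which plays the role of the discount factor.
Cooperation requires 2/3·p ≥ (35−24)/(35−11) = 11/24, hence p ≥ 11/16.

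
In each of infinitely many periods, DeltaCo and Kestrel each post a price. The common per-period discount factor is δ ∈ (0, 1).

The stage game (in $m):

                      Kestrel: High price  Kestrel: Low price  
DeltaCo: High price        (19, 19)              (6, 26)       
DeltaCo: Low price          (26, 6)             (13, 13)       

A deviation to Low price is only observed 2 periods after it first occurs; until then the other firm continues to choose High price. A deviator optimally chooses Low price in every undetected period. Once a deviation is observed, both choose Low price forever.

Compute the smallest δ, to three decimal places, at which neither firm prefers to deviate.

A deviator earns 26 for 2 periods, then 13 forever; cooperating earns 19 forever. Multiplying the IC by (1−δ):
19 ≥ 26(1−δ^2) + 13δ^2, so 13·δ^2 ≥ 7 and δ^2 ≥ 7/13.
δ ≥ (7/13)^(1/2) ≈ 0.734.

0.734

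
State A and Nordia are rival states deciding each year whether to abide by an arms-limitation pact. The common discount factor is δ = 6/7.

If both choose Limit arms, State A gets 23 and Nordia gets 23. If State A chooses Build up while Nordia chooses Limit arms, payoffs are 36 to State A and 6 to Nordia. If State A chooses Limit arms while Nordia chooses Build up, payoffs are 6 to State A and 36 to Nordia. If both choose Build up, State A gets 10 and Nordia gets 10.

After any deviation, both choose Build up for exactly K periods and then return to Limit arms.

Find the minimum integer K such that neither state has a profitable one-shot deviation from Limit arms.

IC: δ(1−δ^K)/(1−δ) ≥ (36−23)/(23−10) = 1.
With δ = 6/7: need 1 − δ^K ≥ 1·(1−6/7)/(6/7), i.e. δ^K ≤ 0.8333.
Since (6/7)^1 = 0.8571 and (6/7)^2 = 0.7347, the smallest such K is 2.

2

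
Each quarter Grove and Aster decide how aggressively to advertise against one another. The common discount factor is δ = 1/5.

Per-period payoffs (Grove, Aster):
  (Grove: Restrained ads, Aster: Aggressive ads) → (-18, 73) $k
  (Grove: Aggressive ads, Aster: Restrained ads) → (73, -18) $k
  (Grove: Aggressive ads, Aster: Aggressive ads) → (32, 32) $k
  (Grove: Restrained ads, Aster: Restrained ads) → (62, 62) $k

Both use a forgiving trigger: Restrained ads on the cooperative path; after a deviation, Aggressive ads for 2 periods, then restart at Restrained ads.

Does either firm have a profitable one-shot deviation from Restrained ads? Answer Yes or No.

Comparing payoff streams over the 3 periods until play realigns: cooperate → 62(1+δ+…+δ^2); deviate → 73 + 32(δ+…+δ^2).
Cooperation is sustained iff (62−32)(δ+…+δ^2) ≥ 73−62.
δ+…+δ^2 = 1/5·(1−(1/5)^2)/(1−1/5) = 0.2400, and (73−62)/(62−32) = 0.3667.
0.2400 < 0.3667, so cooperation is not sustainable.

Yes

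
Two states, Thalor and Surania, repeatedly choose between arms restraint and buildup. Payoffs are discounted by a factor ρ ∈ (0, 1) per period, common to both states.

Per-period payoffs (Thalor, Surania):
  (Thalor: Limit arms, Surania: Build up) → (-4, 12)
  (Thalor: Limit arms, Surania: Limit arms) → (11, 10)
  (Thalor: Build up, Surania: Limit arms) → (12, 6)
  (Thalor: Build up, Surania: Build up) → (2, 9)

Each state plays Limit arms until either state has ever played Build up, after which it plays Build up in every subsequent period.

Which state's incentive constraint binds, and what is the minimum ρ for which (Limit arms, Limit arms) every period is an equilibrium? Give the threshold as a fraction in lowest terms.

Surania; ρ ≥ 2/3

Thalor: cooperation gives 11 each period; deviation gives 12 once then 2 forever.
  11/(1−ρ) ≥ 12 + 2ρ/(1−ρ) ⇒ ρ ≥ 1/10.
Surania: cooperation gives 10 each period; deviation gives 12 once then 9 forever.
  ρ ≥ 2/3.
Both must hold, so the binding constraint is Surania's: ρ ≥ 2/3.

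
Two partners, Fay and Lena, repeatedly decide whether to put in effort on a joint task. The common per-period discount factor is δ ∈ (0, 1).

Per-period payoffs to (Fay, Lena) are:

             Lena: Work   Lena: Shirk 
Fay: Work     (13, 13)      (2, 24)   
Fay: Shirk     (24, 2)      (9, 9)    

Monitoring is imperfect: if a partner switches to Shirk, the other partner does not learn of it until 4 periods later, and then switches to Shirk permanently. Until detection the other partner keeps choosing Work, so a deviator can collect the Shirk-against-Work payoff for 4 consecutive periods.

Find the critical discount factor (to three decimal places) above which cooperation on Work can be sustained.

Deviating for the 4 undetected periods gains 24−13 = 11 per period over cooperation, then loses 13−9 = 4 per period forever once punishment starts.
Gain: 11(1 + δ + … + δ^3); loss: 4·δ^4/(1−δ).
No profitable deviation ⇔ 11(1−δ^4) ≤ 4·δ^4, i.e. δ^4 ≥ 11/(11+4) = 11/15.
Hence δ ≥ (11/15)^(1/4) ≈ 0.925.

0.925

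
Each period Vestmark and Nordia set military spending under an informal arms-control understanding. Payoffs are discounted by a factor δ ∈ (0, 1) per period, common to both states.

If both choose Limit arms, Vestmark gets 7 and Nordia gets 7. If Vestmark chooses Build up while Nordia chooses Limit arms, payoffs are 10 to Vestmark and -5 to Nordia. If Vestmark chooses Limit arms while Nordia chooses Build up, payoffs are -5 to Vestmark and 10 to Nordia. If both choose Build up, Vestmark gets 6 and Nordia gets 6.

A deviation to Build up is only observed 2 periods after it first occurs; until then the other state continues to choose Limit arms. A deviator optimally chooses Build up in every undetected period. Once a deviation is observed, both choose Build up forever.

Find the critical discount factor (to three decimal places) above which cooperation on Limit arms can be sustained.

A deviator earns 10 for 2 periods, then 6 forever; cooperating earns 7 forever. Multiplying the IC by (1−δ):
7 ≥ 10(1−δ^2) + 6δ^2, so 4·δ^2 ≥ 3 and δ^2 ≥ 3/4.
δ ≥ (3/4)^(1/2) ≈ 0.866.

0.866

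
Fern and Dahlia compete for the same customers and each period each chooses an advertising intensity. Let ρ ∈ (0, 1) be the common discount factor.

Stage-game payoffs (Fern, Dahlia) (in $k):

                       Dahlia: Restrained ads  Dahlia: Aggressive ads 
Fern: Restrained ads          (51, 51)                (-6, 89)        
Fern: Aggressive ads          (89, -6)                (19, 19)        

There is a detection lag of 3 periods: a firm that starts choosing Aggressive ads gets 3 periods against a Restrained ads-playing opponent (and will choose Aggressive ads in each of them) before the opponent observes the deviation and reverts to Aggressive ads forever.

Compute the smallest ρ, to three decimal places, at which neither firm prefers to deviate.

0.816

A deviator earns 89 for 3 periods, then 19 forever; cooperating earns 51 forever. Multiplying the IC by (1−ρ):
51 ≥ 89(1−ρ^3) + 19ρ^3, so 70·ρ^3 ≥ 38 and ρ^3 ≥ 19/35.
ρ ≥ (19/35)^(1/3) ≈ 0.816.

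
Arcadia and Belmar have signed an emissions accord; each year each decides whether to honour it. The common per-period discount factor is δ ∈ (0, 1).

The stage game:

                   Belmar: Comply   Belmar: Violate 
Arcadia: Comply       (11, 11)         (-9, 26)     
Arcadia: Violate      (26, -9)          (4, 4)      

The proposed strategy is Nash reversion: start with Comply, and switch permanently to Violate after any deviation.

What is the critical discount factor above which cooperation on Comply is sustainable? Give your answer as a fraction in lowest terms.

15/22

11/(1−δ) ≥ 26 + 4δ/(1−δ)
11 ≥ 26 − 22δ
δ ≥ 15/22.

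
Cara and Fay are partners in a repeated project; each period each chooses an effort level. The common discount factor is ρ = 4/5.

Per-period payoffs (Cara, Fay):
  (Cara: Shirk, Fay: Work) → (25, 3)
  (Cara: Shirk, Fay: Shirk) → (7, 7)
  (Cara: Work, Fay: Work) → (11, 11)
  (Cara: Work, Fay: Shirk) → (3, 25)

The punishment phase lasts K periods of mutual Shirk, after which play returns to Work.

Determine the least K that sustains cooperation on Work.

IC: ρ(1−ρ^K)/(1−ρ) ≥ (25−11)/(11−7) = 7/2.
With ρ = 4/5: need 1 − ρ^K ≥ 7/2·(1−4/5)/(4/5), i.e. ρ^K ≤ 0.1250.
Since (4/5)^9 = 0.1342 and (4/5)^10 = 0.1074, the smallest such K is 10.

10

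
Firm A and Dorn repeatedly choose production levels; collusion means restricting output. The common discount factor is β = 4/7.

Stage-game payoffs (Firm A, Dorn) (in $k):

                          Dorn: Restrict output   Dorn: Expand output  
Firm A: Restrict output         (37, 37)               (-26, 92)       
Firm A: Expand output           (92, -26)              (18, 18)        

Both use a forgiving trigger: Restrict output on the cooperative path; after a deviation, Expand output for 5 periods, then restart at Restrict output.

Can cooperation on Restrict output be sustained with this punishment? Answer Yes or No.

Comparing payoff streams over the 6 periods until play realigns: cooperate → 37(1+β+…+β^5); deviate → 92 + 18(β+…+β^5).
Cooperation is sustained iff (37−18)(β+…+β^5) ≥ 92−37.
β+…+β^5 = 4/7·(1−(4/7)^5)/(1−4/7) = 1.2521, and (92−37)/(37−18) = 2.8947.
1.2521 < 2.8947, so cooperation is not sustainable.

No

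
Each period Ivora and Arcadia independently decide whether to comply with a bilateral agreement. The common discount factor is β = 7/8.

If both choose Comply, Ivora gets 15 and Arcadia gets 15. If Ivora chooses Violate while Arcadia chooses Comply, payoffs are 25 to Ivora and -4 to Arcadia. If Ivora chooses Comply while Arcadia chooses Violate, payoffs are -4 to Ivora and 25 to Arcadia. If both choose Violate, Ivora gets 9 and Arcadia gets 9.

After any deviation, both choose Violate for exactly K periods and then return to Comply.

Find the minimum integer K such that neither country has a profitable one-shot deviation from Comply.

No profitable deviation requires (15−9)(β+…+β^K) ≥ 25−15, i.e. β+…+β^K ≥ 5/3 ≈ 1.6667.
With β = 7/8, the partial sums are K=1: 0.8750, K=2: 1.6406, K=3: 2.3105.
K = 3 is the first length at which the sum reaches 1.6667.

3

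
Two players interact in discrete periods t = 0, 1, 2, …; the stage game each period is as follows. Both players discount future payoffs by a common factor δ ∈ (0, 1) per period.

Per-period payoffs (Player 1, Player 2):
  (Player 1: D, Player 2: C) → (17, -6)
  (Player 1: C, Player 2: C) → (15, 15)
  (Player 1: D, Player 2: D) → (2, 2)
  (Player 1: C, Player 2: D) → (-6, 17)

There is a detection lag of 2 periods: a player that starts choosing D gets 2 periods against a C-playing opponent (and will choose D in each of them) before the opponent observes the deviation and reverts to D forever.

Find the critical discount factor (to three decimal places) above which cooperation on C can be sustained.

A deviator earns 17 for 2 periods, then 2 forever; cooperating earns 15 forever. Multiplying the IC by (1−δ):
15 ≥ 17(1−δ^2) + 2δ^2, so 15·δ^2 ≥ 2 and δ^2 ≥ 2/15.
δ ≥ (2/15)^(1/2) ≈ 0.365.

0.365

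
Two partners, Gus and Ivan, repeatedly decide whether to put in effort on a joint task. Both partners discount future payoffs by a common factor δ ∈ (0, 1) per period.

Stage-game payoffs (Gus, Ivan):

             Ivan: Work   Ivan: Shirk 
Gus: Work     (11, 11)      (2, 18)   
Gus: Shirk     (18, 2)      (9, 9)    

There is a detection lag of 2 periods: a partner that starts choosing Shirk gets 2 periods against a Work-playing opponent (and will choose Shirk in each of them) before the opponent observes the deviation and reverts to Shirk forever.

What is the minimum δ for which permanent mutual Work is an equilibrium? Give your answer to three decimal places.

0.882

Deviating for the 2 undetected periods gains 18−11 = 7 per period over cooperation, then loses 11−9 = 2 per period forever once punishment starts.
Gain: 7(1 + δ + … + δ^1); loss: 2·δ^2/(1−δ).
No profitable deviation ⇔ 7(1−δ^2) ≤ 2·δ^2, i.e. δ^2 ≥ 7/(7+2) = 7/9.
Hence δ ≥ (7/9)^(1/2) ≈ 0.882.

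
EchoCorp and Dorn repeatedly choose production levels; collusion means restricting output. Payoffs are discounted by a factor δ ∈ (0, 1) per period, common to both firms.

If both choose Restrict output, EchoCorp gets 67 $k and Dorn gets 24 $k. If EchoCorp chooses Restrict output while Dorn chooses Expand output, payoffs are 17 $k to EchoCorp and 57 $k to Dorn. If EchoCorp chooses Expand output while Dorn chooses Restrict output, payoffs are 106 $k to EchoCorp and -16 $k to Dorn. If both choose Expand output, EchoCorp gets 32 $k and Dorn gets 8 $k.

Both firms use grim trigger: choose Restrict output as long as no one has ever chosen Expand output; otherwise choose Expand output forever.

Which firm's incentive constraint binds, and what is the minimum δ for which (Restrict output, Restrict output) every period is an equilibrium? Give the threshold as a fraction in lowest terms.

Dorn; δ ≥ 33/49

EchoCorp's threshold: (106−67)/(106−32) = 39/74.
Dorn's threshold: (57−24)/(57−8) = 33/49.
39/74 < 33/49, so Dorn binds and δ* = 33/49.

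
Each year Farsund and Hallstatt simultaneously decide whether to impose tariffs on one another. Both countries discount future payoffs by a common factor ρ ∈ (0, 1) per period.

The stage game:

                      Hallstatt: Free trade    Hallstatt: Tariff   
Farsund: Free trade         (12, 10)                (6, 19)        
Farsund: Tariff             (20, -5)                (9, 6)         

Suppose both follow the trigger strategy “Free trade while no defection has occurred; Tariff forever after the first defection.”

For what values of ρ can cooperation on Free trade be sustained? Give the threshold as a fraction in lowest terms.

Farsund: cooperation gives 12 each period; deviation gives 20 once then 9 forever.
  12/(1−ρ) ≥ 20 + 9ρ/(1−ρ) ⇒ ρ ≥ 8/11.
Hallstatt: cooperation gives 10 each period; deviation gives 19 once then 6 forever.
  ρ ≥ 9/13.
Both must hold, so the binding constraint is Farsund's: ρ ≥ 8/11.

8/11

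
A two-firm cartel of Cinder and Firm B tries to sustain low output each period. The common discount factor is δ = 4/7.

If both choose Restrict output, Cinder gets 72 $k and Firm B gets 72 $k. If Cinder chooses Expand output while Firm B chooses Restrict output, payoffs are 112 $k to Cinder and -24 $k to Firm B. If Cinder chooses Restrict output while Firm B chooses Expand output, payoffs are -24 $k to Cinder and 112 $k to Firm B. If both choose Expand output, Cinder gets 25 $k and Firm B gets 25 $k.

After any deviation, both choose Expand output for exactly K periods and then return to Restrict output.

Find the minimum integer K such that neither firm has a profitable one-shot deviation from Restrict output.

IC: δ(1−δ^K)/(1−δ) ≥ (112−72)/(72−25) = 40/47.
With δ = 4/7: need 1 − δ^K ≥ 40/47·(1−4/7)/(4/7), i.e. δ^K ≤ 0.3617.
Since (4/7)^1 = 0.5714 and (4/7)^2 = 0.3265, the smallest such K is 2.

2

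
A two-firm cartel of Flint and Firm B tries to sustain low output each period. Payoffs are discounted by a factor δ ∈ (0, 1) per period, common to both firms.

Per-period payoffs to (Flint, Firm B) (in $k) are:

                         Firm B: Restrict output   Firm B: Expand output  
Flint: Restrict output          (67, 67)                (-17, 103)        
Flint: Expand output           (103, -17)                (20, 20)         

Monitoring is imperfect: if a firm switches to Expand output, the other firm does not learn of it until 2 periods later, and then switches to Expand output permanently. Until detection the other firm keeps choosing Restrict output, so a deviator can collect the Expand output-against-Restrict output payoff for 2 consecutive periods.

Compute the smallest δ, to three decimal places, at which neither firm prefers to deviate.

0.659

Deviating for the 2 undetected periods gains 103−67 = 36 per period over cooperation, then loses 67−20 = 47 per period forever once punishment starts.
Gain: 36(1 + δ + … + δ^1); loss: 47·δ^2/(1−δ).
No profitable deviation ⇔ 36(1−δ^2) ≤ 47·δ^2, i.e. δ^2 ≥ 36/(36+47) = 36/83.
Hence δ ≥ (36/83)^(1/2) ≈ 0.659.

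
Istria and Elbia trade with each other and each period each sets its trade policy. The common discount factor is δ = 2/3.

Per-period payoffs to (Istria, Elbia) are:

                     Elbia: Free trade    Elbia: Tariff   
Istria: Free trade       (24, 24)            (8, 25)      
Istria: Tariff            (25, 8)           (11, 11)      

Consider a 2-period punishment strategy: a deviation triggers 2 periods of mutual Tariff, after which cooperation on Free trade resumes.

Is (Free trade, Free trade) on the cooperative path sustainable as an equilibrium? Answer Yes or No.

Comparing payoff streams over the 3 periods until play realigns: cooperate → 24(1+δ+…+δ^2); deviate → 25 + 11(δ+…+δ^2).
Cooperation is sustained iff (24−11)(δ+…+δ^2) ≥ 25−24.
δ+…+δ^2 = 2/3·(1−(2/3)^2)/(1−2/3) = 1.1111, and (25−24)/(24−11) = 0.0769.
1.1111 ≥ 0.0769, so cooperation is sustainable.

Yes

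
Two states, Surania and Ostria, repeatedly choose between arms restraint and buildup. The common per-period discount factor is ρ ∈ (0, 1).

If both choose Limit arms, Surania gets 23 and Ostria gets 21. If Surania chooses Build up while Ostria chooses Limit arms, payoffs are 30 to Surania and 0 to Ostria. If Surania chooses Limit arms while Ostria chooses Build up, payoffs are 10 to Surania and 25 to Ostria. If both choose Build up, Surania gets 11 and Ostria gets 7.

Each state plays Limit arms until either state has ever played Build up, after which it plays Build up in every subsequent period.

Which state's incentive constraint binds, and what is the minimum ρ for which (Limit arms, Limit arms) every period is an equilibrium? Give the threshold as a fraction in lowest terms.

Surania; ρ ≥ 7/19

For Surania: deviation gain 30−23 = 7, per-period punishment loss 23−11 = 12. IC gives ρ ≥ 7/19.
For Ostria: gain 4, loss 14 per period, so ρ ≥ 4/18 = 2/9.
The tighter constraint is Surania's, so cooperation needs ρ ≥ 7/19.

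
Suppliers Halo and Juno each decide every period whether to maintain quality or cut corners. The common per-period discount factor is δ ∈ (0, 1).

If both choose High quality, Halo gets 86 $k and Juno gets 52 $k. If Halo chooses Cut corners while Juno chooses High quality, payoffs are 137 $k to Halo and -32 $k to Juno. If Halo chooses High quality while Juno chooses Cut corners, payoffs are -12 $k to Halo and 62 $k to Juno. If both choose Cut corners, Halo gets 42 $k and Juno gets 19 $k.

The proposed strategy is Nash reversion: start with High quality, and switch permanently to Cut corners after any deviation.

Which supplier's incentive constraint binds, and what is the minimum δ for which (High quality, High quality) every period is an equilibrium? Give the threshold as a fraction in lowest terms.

Halo; δ ≥ 51/95

For Halo: deviation gain 137−86 = 51, per-period punishment loss 86−42 = 44. IC gives δ ≥ 51/95.
For Juno: gain 10, loss 33 per period, so δ ≥ 10/43.
The tighter constraint is Halo's, so cooperation needs δ ≥ 51/95.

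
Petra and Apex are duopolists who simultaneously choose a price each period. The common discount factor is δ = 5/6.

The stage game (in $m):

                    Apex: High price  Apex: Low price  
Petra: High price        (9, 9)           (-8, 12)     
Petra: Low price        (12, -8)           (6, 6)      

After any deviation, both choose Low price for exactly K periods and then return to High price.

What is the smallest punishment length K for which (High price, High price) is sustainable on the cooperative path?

2

No profitable deviation requires (9−6)(δ+…+δ^K) ≥ 12−9, i.e. δ+…+δ^K ≥ 1 ≈ 1.0000.
With δ = 5/6, the partial sums are K=1: 0.8333, K=2: 1.5278.
K = 2 is the first length at which the sum reaches 1.0000.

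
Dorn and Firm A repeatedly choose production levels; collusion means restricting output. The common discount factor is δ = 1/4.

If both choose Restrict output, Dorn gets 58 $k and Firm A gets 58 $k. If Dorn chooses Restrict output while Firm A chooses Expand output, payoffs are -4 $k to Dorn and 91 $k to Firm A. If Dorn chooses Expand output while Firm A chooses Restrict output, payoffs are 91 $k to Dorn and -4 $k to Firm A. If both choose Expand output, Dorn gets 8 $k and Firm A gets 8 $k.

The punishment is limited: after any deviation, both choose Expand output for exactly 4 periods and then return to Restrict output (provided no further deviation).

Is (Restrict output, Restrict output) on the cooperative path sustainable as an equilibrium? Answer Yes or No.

No

IC: δ+…+δ^4 ≥ (91−58)/(58−8) = 33/50.
At δ = 1/4: partial sum = 0.3320 < 0.6600. Cooperation not sustainable.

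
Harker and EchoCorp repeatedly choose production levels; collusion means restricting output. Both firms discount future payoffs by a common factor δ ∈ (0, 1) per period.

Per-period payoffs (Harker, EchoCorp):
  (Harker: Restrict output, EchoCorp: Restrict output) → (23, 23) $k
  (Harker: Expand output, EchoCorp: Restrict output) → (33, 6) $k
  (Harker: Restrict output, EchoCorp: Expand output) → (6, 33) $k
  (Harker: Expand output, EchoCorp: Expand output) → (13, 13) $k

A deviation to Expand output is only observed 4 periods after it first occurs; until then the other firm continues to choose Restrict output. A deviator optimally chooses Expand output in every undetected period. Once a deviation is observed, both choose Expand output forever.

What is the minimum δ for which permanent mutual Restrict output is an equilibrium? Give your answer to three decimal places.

0.841

The best deviation is to choose Expand output for all 4 undetected periods, earning 33 each, then 13 forever once detected.
Deviation value: 33(1−δ^4)/(1−δ) + 13δ^4/(1−δ); cooperation value: 23/(1−δ).
IC: 23 ≥ 33(1−δ^4) + 13δ^4 = 33 − 20δ^4.
So δ^4 ≥ 10/20 = 1/2, giving δ ≥ (1/2)^(1/4) ≈ 0.841.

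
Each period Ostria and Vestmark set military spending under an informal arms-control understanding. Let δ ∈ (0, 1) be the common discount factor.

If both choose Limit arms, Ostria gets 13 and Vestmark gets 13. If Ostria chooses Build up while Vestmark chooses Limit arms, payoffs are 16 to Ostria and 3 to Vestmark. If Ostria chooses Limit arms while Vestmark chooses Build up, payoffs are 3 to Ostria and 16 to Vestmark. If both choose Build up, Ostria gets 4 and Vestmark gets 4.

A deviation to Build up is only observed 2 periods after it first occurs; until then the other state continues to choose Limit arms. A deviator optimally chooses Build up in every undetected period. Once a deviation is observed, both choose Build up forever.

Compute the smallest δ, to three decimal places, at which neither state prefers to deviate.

The best deviation is to choose Build up for all 2 undetected periods, earning 16 each, then 4 forever once detected.
Deviation value: 16(1−δ^2)/(1−δ) + 4δ^2/(1−δ); cooperation value: 13/(1−δ).
IC: 13 ≥ 16(1−δ^2) + 4δ^2 = 16 − 12δ^2.
So δ^2 ≥ 3/12 = 1/4, giving δ ≥ (1/4)^(1/2) ≈ 0.500.

0.500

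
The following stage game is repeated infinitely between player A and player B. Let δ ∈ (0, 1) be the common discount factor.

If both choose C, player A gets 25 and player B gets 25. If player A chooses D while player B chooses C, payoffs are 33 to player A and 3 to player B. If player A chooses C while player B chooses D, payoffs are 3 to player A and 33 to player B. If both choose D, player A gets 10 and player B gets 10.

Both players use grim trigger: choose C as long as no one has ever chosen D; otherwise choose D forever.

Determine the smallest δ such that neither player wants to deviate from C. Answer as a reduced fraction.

8/23

Cooperation forever yields 25 each period: 25/(1−δ).
Deviating yields 33 once, then 10 forever: 33 + 10δ/(1−δ).
No profitable deviation requires 25/(1−δ) ≥ 33 + 10δ/(1−δ).
Multiplying by (1−δ): 25 ≥ 33(1−δ) + 10δ = 33 − 23δ.
So 23δ ≥ 8, i.e. δ ≥ 8/23.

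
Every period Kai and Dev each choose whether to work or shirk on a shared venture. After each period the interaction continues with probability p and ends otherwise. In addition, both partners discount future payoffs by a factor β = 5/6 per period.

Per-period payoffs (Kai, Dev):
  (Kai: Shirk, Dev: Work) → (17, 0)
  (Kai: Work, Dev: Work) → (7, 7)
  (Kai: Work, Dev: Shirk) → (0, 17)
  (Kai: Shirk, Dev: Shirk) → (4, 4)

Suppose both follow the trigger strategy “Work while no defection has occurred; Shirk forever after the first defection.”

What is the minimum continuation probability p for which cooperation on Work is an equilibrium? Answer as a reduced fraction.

12/13

With continuation probability p and discount β, the effective per-period discount factor is βp.
Grim-trigger IC: βp ≥ (17−7)/(17−4) = 10/13.
So p ≥ (10/13)/(5/6) = 12/13.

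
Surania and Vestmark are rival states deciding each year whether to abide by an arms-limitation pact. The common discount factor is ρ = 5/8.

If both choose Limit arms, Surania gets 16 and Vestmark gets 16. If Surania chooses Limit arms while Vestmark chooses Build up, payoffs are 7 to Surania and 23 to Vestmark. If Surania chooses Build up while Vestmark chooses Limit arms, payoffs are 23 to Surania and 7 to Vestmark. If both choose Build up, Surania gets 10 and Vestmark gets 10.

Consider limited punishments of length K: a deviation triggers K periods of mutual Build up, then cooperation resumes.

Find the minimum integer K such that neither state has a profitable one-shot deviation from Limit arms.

No profitable deviation requires (16−10)(ρ+…+ρ^K) ≥ 23−16, i.e. ρ+…+ρ^K ≥ 7/6 ≈ 1.1667.
With ρ = 5/8, the partial sums are K=1: 0.6250, K=2: 1.0156, K=3: 1.2598.
K = 3 is the first length at which the sum reaches 1.1667.

3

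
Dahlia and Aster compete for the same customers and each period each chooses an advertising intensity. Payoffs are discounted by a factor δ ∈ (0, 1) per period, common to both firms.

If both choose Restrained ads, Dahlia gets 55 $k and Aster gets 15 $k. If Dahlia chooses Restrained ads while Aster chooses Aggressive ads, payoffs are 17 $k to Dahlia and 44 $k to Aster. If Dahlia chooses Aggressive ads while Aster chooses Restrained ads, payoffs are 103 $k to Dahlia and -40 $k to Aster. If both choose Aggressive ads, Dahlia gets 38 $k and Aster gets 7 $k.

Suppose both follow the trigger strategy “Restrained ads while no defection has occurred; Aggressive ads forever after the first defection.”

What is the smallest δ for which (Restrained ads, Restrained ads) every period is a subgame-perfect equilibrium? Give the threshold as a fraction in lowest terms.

29/37

For Dahlia: deviation gain 103−55 = 48, per-period punishment loss 55−38 = 17. IC gives δ ≥ 48/65.
For Aster: gain 29, loss 8 per period, so δ ≥ 29/37.
The tighter constraint is Aster's, so cooperation needs δ ≥ 29/37.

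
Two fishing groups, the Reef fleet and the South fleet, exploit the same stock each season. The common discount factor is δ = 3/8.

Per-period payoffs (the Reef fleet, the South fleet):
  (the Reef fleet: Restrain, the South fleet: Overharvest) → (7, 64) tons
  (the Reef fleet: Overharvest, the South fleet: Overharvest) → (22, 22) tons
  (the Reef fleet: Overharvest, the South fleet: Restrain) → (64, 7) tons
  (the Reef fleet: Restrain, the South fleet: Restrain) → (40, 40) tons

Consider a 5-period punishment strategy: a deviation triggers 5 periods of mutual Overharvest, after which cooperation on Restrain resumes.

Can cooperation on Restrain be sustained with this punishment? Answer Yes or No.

IC: δ+…+δ^5 ≥ (64−40)/(40−22) = 4/3.
At δ = 3/8: partial sum = 0.5956 < 1.3333. Cooperation not sustainable.

No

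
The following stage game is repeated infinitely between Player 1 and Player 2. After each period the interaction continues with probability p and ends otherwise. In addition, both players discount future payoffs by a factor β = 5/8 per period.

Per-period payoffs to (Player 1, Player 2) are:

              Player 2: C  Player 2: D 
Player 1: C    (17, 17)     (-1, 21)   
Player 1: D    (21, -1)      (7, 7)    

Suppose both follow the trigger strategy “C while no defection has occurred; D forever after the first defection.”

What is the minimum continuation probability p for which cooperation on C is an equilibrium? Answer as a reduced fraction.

With continuation probability p and discount β, the effective per-period discount factor is βp.
Grim-trigger IC: βp ≥ (21−17)/(21−7) = 2/7.
So p ≥ (2/7)/(5/8) = 16/35.

16/35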